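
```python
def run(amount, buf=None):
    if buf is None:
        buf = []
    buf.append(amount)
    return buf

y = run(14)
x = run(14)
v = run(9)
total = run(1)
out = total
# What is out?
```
[1]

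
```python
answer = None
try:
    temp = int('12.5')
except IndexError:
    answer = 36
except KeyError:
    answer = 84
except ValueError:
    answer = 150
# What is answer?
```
150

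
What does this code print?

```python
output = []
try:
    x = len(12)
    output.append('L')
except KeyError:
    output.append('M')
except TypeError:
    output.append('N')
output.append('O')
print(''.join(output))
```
NO

TypeError is caught by its specific handler, not KeyError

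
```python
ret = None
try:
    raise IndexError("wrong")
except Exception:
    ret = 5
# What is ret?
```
5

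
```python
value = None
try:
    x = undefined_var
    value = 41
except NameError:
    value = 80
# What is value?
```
80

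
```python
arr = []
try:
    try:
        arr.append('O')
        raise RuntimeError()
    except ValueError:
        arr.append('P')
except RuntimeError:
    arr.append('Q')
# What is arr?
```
['O', 'Q']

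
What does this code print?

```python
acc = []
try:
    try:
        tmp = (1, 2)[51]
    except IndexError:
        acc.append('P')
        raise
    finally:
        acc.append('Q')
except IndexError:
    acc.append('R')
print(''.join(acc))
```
PQR

finally runs before re-raised exception propagates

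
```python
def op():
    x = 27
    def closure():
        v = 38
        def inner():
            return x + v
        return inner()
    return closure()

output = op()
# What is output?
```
65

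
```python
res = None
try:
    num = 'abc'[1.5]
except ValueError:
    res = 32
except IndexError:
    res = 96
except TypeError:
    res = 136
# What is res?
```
136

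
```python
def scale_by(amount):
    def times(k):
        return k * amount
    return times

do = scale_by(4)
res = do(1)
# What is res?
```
4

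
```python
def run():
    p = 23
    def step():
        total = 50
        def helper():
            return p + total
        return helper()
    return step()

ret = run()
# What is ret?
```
73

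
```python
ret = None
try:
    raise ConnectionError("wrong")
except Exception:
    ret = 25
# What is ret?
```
25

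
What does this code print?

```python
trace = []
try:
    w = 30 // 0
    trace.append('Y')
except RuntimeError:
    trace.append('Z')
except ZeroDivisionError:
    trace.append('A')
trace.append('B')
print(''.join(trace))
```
AB

ZeroDivisionError is caught by its specific handler, not RuntimeError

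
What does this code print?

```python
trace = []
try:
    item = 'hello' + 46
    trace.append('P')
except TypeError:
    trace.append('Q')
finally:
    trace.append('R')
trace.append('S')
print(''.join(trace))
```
QRS

finally always runs, even after exception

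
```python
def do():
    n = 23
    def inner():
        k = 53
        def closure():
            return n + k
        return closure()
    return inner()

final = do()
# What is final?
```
76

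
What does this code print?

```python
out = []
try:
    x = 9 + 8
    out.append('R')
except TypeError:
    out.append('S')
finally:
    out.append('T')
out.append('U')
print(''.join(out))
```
RTU

finally runs after normal execution too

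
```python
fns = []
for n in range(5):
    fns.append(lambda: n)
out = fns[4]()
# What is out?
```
4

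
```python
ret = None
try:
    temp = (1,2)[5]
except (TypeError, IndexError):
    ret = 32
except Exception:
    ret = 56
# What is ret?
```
32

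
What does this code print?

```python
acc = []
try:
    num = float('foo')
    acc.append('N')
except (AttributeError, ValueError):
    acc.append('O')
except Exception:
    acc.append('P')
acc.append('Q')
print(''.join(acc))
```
OQ

ValueError matches tuple containing it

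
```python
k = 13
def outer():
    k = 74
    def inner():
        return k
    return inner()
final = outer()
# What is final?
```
74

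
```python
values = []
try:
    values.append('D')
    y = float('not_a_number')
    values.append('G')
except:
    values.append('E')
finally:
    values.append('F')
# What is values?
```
['D', 'E', 'F']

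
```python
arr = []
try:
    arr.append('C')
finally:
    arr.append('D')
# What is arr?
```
['C', 'D']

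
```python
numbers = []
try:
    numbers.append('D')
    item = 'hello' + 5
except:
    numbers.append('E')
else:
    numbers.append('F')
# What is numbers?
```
['D', 'E']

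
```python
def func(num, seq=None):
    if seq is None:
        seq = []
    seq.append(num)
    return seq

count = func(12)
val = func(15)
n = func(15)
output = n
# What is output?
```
[15]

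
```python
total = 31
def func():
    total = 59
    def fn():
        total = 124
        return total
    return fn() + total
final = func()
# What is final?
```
183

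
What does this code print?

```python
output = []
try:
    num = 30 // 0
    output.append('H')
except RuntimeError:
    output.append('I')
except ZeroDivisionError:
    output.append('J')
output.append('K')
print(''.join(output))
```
JK

ZeroDivisionError is caught by its specific handler, not RuntimeError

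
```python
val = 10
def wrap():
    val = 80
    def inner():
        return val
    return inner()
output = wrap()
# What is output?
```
80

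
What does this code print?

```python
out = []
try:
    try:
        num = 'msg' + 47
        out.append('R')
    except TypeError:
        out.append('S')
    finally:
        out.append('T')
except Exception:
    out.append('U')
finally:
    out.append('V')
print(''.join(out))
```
STV

Both finally blocks run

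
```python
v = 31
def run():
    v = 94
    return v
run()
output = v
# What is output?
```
31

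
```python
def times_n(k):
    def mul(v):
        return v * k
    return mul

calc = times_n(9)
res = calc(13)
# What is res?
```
117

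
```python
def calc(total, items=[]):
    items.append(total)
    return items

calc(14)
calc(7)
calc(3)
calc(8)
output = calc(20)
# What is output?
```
[14, 7, 3, 8, 20]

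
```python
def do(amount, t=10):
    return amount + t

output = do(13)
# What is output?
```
23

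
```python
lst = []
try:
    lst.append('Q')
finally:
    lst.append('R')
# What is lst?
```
['Q', 'R']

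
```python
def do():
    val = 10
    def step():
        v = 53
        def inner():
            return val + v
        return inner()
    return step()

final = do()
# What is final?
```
63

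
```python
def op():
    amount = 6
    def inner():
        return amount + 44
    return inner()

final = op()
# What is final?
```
50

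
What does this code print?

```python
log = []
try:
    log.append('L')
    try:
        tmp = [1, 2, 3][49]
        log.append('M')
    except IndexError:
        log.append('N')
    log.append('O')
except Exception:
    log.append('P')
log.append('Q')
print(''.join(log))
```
LNOQ

Inner exception caught by inner handler, outer continues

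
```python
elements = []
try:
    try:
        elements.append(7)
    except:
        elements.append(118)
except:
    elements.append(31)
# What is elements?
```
[7]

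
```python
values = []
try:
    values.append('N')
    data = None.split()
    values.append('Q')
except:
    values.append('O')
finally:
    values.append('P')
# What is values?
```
['N', 'O', 'P']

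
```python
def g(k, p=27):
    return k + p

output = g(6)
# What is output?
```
33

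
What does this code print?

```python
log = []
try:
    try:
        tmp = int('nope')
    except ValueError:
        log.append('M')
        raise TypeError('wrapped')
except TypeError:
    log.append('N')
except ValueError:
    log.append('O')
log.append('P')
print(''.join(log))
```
MNP

TypeError raised and caught, original ValueError not re-raised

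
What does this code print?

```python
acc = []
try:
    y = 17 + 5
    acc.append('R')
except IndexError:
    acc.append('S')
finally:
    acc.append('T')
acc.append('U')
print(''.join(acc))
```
RTU

finally runs after normal execution too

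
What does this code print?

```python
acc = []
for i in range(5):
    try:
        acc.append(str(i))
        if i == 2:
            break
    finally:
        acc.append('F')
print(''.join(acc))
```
0F1F2F

finally runs even when breaking out of loop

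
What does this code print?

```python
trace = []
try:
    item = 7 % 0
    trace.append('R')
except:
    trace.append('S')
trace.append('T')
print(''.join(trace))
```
ST

Exception raised in try, caught by bare except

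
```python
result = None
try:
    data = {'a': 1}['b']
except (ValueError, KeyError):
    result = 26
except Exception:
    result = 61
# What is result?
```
26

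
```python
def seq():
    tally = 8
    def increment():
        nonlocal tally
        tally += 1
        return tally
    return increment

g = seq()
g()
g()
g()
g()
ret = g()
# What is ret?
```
13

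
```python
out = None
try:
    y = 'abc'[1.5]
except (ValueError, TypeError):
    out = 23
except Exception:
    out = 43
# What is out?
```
23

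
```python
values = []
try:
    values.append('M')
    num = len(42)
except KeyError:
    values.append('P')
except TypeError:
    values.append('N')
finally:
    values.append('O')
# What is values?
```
['M', 'N', 'O']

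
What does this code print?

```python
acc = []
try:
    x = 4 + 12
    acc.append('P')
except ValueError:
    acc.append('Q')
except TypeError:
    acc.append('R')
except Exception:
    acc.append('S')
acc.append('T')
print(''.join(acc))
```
PT

No exception, try block completes normally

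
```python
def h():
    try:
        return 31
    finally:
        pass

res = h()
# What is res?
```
31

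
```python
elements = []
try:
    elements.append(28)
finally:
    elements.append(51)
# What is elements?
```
[28, 51]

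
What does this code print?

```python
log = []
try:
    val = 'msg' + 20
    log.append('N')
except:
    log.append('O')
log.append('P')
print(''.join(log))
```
OP

Exception raised in try, caught by bare except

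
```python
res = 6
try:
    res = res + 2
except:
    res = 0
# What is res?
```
8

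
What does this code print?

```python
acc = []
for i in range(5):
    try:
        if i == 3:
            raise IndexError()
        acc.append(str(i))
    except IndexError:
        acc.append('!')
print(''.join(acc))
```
012!4

Exception on i=3 caught, loop continues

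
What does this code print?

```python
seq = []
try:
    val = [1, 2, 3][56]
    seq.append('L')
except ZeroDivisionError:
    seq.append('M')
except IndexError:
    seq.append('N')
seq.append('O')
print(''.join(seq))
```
NO

IndexError is caught by its specific handler, not ZeroDivisionError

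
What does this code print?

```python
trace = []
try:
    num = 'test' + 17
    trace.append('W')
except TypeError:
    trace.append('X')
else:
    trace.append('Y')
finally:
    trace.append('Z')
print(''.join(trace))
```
XZ

Exception: except runs, else skipped, finally runs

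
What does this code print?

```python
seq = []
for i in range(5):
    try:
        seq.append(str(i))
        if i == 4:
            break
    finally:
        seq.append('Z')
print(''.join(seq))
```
0Z1Z2Z3Z4Z

finally runs even when breaking out of loop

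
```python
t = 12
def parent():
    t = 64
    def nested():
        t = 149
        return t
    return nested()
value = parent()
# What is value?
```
149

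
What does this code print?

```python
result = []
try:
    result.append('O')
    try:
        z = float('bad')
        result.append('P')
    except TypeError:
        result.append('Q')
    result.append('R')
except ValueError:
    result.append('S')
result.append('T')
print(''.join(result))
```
OST

Inner handler doesn't match, propagates to outer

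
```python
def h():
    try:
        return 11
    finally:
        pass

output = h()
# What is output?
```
11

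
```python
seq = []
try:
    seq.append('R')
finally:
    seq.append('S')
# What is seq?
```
['R', 'S']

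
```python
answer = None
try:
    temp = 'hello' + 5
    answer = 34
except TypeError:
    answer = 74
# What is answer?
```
74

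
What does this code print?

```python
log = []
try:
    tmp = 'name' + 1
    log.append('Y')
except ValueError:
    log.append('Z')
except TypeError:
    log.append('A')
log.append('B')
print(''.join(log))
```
AB

TypeError is caught by its specific handler, not ValueError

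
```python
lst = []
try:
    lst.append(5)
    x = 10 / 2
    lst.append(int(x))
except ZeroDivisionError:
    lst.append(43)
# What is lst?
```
[5, 5]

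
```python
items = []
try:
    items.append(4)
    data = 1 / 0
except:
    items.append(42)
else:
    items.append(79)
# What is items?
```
[4, 42]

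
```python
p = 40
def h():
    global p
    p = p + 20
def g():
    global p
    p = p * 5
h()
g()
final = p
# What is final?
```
300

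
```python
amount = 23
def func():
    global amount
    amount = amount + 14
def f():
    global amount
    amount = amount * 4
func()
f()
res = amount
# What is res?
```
148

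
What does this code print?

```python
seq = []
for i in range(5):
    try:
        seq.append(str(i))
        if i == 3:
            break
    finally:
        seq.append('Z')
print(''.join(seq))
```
0Z1Z2Z3Z

finally runs even when breaking out of loop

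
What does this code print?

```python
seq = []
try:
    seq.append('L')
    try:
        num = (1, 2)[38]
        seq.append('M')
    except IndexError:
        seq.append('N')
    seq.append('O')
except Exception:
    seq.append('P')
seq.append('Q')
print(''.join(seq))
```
LNOQ

Inner exception caught by inner handler, outer continues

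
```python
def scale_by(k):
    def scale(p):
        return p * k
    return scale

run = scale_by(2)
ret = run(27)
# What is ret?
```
54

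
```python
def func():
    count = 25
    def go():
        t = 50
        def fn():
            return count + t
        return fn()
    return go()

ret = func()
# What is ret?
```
75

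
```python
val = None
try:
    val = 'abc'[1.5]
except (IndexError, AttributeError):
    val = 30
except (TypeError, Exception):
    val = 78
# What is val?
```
78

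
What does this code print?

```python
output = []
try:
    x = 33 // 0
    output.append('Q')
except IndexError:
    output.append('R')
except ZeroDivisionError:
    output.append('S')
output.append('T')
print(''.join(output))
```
ST

ZeroDivisionError is caught by its specific handler, not IndexError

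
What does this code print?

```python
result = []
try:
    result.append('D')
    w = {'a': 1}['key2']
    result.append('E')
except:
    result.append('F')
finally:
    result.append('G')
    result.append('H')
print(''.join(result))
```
DFGH

Code before exception runs, then except, then all of finally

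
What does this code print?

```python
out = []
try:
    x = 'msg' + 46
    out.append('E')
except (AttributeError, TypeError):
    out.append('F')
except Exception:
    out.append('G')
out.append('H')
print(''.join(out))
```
FH

TypeError matches tuple containing it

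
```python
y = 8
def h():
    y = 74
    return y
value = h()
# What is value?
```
74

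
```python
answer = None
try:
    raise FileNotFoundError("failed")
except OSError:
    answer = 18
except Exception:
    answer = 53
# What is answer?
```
18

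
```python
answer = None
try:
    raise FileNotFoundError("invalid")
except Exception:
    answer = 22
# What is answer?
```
22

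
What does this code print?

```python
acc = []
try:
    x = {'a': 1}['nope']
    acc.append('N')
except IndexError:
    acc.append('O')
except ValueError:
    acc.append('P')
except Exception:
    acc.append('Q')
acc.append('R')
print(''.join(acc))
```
QR

KeyError not specifically caught, falls to Exception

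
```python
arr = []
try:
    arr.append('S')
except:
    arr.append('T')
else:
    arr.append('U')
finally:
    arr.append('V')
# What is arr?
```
['S', 'U', 'V']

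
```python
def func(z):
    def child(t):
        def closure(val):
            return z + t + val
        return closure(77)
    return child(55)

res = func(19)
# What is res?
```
151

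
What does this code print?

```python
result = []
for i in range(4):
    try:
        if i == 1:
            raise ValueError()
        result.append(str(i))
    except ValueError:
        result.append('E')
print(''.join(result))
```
0E23

Exception on i=1 caught, loop continues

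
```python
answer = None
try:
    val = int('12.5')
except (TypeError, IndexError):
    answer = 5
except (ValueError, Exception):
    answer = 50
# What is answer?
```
50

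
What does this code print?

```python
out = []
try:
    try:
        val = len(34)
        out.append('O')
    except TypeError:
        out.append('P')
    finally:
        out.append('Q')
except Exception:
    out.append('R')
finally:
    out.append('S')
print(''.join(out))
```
PQS

Both finally blocks run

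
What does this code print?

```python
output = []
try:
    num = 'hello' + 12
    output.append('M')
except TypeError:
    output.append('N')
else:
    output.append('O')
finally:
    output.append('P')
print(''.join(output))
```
NP

Exception: except runs, else skipped, finally runs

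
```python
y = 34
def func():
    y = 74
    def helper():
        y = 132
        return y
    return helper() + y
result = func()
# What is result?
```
206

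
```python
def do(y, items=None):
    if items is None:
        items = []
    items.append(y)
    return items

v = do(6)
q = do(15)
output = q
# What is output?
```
[15]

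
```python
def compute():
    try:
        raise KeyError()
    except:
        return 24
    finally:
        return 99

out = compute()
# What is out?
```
99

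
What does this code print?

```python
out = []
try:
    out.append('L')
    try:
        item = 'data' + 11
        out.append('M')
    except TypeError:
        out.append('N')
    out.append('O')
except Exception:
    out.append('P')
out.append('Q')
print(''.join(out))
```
LNOQ

Inner exception caught by inner handler, outer continues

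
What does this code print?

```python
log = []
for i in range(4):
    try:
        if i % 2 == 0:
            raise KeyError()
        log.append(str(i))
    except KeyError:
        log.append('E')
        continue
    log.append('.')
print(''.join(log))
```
E1.E3.

continue in except skips rest of loop body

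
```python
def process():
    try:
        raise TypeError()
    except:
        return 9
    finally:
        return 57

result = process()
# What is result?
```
57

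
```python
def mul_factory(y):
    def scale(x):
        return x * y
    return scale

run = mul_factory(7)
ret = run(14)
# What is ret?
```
98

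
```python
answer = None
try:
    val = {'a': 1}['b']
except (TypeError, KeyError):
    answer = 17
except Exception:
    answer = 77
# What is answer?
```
17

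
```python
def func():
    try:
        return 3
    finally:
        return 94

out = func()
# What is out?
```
94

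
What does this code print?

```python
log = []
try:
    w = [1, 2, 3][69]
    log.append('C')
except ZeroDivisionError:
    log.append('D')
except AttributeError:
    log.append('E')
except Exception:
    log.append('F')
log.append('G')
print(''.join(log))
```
FG

IndexError not specifically caught, falls to Exception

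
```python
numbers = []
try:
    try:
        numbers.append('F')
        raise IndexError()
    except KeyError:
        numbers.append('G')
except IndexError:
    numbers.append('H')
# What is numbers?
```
['F', 'H']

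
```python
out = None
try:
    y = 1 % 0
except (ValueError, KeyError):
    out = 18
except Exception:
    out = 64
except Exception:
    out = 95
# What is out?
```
64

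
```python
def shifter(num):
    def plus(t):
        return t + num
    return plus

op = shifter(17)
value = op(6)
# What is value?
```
23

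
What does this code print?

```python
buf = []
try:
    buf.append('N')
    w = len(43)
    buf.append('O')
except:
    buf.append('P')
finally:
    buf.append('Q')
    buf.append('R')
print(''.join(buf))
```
NPQR

Code before exception runs, then except, then all of finally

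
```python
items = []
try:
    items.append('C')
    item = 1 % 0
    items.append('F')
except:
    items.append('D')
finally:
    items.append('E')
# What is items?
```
['C', 'D', 'E']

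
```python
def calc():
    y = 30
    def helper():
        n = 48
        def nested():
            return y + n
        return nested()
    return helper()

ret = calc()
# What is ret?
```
78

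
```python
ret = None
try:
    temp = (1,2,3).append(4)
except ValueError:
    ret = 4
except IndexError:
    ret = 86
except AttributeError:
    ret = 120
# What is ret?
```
120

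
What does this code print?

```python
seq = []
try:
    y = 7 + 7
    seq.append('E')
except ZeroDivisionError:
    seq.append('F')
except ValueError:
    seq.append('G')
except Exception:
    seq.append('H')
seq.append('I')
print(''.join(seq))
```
EI

No exception, try block completes normally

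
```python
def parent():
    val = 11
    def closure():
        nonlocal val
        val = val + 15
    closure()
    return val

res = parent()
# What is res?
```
26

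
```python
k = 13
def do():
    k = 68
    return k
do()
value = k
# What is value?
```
13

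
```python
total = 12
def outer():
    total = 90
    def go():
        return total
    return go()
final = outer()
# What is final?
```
90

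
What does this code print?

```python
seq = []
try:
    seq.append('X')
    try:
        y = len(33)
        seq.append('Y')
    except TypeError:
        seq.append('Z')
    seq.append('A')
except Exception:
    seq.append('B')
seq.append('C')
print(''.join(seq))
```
XZAC

Inner exception caught by inner handler, outer continues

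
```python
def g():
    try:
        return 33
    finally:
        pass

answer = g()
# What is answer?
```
33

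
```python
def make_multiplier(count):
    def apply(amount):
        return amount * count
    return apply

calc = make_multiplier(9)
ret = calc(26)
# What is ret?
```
234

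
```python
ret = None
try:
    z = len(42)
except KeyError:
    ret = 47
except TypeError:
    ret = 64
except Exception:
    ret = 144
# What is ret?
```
64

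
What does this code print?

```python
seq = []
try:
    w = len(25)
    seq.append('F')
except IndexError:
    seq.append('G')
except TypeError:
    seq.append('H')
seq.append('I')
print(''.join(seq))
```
HI

TypeError is caught by its specific handler, not IndexError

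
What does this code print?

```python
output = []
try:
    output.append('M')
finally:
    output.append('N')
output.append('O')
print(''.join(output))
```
MNO

try/finally without except, no exception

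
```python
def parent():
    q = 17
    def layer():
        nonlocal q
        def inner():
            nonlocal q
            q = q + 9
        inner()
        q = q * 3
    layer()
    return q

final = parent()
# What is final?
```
78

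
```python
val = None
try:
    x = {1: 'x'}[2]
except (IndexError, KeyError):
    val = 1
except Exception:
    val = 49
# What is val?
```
1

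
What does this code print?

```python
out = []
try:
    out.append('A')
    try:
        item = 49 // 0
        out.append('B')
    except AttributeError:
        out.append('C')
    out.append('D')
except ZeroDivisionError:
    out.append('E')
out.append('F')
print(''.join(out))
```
AEF

Inner handler doesn't match, propagates to outer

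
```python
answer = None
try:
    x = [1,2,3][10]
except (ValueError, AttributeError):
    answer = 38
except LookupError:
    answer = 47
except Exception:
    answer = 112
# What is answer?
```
47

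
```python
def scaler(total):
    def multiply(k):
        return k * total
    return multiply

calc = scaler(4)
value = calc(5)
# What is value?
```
20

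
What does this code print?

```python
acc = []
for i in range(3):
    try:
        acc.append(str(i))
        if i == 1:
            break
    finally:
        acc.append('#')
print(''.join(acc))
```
0#1#

finally runs even when breaking out of loop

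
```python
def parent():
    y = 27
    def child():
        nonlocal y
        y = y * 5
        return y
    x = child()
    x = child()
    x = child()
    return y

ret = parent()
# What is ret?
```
3375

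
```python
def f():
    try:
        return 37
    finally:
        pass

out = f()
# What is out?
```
37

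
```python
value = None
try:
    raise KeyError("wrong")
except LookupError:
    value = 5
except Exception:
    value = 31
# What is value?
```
5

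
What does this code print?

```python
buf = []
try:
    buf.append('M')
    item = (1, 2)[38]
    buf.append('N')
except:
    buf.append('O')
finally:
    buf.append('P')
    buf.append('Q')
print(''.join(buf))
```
MOPQ

Code before exception runs, then except, then all of finally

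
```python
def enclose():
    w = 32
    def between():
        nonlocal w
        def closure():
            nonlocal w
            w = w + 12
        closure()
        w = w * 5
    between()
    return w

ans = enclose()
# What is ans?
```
220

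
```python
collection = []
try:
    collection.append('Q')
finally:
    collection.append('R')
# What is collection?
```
['Q', 'R']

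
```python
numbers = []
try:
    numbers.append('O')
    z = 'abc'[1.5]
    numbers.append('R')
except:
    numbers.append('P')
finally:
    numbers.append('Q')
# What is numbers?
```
['O', 'P', 'Q']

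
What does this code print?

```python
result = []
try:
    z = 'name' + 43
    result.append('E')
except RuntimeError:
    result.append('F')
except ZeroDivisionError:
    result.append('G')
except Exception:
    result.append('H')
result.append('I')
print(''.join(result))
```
HI

TypeError not specifically caught, falls to Exception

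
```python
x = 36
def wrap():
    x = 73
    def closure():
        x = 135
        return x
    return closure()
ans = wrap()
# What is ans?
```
135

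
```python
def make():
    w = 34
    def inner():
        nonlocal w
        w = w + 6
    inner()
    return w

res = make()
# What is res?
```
40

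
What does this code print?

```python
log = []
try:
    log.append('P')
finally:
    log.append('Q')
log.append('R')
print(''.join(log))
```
PQR

try/finally without except, no exception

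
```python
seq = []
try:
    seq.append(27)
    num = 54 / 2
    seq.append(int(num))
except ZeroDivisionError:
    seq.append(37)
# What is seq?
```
[27, 27]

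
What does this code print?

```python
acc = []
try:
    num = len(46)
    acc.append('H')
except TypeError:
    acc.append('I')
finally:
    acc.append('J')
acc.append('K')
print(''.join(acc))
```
IJK

finally always runs, even after exception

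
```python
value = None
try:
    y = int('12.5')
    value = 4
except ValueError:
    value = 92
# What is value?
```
92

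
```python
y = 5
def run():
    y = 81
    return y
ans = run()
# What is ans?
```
81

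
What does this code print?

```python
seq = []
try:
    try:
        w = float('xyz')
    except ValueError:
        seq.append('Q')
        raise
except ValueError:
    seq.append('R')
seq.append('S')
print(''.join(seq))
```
QRS

raise without argument re-raises current exception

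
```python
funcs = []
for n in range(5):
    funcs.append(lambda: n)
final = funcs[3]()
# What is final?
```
4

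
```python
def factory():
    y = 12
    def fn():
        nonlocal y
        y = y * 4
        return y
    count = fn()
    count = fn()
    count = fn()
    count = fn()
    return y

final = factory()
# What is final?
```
3072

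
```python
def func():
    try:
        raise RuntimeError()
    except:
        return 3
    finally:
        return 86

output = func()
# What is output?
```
86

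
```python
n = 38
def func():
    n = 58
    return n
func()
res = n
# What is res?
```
38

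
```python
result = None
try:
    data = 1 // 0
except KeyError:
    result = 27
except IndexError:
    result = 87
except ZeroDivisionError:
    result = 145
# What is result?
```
145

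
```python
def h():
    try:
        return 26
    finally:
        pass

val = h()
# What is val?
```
26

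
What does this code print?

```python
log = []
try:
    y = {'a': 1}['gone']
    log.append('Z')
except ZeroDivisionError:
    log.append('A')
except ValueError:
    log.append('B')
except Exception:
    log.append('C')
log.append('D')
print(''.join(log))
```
CD

KeyError not specifically caught, falls to Exception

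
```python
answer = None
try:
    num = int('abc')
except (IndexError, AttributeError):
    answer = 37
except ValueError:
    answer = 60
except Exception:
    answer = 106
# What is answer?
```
60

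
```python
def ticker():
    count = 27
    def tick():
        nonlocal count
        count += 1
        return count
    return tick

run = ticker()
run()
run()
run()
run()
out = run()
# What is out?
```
32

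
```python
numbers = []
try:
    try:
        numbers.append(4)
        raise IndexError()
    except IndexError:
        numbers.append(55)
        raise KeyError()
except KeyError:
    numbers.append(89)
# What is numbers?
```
[4, 55, 89]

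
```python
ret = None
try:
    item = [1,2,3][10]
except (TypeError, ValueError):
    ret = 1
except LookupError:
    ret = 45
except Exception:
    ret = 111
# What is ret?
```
45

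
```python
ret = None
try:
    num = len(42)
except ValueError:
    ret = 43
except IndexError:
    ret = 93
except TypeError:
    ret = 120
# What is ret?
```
120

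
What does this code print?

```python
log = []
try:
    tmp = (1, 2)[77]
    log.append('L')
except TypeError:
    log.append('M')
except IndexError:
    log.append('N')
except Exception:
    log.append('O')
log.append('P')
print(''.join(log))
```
NP

IndexError matches before generic Exception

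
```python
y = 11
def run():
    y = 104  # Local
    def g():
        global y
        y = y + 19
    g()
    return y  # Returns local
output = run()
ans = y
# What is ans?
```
30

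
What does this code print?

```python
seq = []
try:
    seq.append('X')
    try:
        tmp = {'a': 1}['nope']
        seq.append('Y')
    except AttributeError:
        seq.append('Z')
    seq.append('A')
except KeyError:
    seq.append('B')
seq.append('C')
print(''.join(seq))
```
XBC

Inner handler doesn't match, propagates to outer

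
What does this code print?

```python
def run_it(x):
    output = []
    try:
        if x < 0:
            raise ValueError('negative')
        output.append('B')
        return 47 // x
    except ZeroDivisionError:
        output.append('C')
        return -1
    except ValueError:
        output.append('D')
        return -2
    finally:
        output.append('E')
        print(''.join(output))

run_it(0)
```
BCE

x=0 causes ZeroDivisionError, caught, finally prints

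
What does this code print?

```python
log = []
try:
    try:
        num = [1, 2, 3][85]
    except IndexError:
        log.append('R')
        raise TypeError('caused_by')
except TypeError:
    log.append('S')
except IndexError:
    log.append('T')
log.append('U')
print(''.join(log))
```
RSU

TypeError raised and caught, original IndexError not re-raised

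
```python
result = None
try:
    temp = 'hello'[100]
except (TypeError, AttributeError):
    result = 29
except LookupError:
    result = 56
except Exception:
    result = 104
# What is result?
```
56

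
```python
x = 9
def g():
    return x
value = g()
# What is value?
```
9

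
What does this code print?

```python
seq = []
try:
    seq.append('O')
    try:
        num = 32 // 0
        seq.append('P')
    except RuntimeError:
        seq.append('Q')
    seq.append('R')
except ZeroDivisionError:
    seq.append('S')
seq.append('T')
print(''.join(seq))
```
OST

Inner handler doesn't match, propagates to outer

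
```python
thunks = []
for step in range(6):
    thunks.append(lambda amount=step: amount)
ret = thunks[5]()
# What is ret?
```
5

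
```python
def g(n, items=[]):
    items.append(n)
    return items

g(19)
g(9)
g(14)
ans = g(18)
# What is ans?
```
[19, 9, 14, 18]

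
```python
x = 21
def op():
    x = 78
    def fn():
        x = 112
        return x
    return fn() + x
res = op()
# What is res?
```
190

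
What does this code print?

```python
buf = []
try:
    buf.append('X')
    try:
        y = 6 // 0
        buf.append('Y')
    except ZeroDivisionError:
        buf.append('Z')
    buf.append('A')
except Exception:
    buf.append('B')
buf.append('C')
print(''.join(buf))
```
XZAC

Inner exception caught by inner handler, outer continues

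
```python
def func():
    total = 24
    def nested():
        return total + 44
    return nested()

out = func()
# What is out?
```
68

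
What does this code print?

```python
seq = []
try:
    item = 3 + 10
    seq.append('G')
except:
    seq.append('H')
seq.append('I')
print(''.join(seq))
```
GI

No exception, try block completes normally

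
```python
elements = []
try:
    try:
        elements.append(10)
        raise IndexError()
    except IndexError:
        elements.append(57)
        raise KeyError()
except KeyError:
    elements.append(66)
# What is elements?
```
[10, 57, 66]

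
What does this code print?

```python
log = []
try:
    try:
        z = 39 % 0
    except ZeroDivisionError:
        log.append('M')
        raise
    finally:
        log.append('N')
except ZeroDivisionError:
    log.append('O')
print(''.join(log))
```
MNO

finally runs before re-raised exception propagates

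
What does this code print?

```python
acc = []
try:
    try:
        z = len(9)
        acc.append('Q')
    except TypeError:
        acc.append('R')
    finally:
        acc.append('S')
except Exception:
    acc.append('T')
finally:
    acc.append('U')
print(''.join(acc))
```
RSU

Both finally blocks run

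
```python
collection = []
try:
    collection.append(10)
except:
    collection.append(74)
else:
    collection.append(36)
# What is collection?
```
[10, 36]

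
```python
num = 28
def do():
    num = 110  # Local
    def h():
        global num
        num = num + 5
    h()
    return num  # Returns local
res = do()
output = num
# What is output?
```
33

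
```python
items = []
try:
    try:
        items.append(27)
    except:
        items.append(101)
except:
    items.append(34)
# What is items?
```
[27]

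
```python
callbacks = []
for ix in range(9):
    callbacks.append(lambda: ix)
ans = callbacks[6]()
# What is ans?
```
8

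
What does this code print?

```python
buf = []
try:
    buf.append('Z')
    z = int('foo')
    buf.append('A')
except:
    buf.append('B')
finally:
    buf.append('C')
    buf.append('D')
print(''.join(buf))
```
ZBCD

Code before exception runs, then except, then all of finally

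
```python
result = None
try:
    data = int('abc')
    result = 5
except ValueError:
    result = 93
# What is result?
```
93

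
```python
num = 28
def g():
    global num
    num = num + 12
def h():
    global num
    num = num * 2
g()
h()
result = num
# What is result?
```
80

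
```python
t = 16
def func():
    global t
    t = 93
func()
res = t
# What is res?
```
93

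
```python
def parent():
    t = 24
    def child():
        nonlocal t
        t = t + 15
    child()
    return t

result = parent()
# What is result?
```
39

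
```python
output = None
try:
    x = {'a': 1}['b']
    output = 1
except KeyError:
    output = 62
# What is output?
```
62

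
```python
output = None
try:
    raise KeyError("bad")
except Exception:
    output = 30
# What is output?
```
30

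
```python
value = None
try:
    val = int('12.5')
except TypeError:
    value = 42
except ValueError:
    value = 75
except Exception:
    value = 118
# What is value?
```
75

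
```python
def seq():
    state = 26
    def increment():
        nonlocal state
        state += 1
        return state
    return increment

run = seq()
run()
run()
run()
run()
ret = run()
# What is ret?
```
31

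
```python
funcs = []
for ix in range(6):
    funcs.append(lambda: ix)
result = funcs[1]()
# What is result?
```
5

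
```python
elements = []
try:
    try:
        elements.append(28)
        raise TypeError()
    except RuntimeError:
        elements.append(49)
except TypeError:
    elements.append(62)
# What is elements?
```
[28, 62]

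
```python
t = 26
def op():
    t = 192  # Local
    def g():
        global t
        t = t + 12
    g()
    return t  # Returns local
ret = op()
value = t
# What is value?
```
38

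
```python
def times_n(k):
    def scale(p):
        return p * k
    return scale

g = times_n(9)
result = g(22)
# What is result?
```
198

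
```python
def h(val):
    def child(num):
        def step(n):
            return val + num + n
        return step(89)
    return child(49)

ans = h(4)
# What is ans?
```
142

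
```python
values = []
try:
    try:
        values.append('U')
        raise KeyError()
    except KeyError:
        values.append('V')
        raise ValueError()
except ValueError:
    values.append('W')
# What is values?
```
['U', 'V', 'W']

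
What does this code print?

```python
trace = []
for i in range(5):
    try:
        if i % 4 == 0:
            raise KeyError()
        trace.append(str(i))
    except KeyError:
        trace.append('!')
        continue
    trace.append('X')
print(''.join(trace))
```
!1X2X3X!

continue in except skips rest of loop body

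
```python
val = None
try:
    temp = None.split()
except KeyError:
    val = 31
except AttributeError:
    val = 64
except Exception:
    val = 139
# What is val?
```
64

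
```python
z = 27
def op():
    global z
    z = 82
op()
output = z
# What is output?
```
82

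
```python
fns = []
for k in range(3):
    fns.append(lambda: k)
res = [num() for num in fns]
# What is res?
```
[2, 2, 2]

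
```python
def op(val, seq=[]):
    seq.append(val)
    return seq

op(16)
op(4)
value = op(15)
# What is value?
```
[16, 4, 15]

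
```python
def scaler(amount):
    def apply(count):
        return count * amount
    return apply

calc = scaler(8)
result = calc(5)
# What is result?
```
40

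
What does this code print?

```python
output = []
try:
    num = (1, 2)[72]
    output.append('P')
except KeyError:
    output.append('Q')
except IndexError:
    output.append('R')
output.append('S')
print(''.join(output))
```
RS

IndexError is caught by its specific handler, not KeyError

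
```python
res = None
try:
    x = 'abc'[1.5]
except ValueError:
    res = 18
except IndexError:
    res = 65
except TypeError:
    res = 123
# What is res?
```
123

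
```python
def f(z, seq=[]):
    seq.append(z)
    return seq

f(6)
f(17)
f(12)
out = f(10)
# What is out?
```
[6, 17, 12, 10]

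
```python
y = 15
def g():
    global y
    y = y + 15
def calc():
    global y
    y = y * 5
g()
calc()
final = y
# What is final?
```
150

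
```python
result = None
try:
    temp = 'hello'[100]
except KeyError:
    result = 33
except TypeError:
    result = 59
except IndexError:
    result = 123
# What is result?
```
123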